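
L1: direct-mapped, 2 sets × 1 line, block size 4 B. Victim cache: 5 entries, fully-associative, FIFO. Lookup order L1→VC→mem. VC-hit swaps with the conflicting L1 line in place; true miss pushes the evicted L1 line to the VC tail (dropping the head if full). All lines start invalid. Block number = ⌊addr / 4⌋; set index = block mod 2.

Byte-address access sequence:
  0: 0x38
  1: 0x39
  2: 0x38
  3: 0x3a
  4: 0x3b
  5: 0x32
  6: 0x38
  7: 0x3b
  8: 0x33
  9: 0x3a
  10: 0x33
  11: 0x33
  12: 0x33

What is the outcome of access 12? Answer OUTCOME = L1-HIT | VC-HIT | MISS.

OUTCOME = L1-HIT

0: 0x38 (blk 14, set 0) → MISS  vc=[]
1: 0x39 (blk 14, set 0) → L1-HIT  vc=[]
2: 0x38 (blk 14, set 0) → L1-HIT  vc=[]
3: 0x3a (blk 14, set 0) → L1-HIT  vc=[]
4: 0x3b (blk 14, set 0) → L1-HIT  vc=[]
5: 0x32 (blk 12, set 0) → MISS  vc=[14]
6: 0x38 (blk 14, set 0) → VC-HIT  vc=[12]
7: 0x3b (blk 14, set 0) → L1-HIT  vc=[12]
8: 0x33 (blk 12, set 0) → VC-HIT  vc=[14]
9: 0x3a (blk 14, set 0) → VC-HIT  vc=[12]
10: 0x33 (blk 12, set 0) → VC-HIT  vc=[14]
11: 0x33 (blk 12, set 0) → L1-HIT  vc=[14]
12: 0x33 (blk 12, set 0) → L1-HIT  vc=[14]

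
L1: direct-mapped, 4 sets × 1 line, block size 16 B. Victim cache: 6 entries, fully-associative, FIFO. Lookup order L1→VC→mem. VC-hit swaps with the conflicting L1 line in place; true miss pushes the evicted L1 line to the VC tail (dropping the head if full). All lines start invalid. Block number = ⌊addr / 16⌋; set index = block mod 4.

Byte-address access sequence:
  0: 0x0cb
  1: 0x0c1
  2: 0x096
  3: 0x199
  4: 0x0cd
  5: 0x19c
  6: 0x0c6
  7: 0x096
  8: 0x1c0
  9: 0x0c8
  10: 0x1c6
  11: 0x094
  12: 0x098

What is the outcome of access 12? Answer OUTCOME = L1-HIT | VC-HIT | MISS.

  [0] addr=0xcb blk=12 s=0: MISS | VC []
  [1] addr=0xc1 blk=12 s=0: L1-HIT | VC []
  [2] addr=0x96 blk=9 s=1: MISS | VC []
  [3] addr=0x199 blk=25 s=1: MISS | VC [9]
  [4] addr=0xcd blk=12 s=0: L1-HIT | VC [9]
  [5] addr=0x19c blk=25 s=1: L1-HIT | VC [9]
  [6] addr=0xc6 blk=12 s=0: L1-HIT | VC [9]
  [7] addr=0x96 blk=9 s=1: VC-HIT | VC [25]
  [8] addr=0x1c0 blk=28 s=0: MISS | VC [25, 12]
  [9] addr=0xc8 blk=12 s=0: VC-HIT | VC [25, 28]
  [10] addr=0x1c6 blk=28 s=0: VC-HIT | VC [25, 12]
  [11] addr=0x94 blk=9 s=1: L1-HIT | VC [25, 12]
  [12] addr=0x98 blk=9 s=1: L1-HIT | VC [25, 12]

OUTCOME = L1-HIT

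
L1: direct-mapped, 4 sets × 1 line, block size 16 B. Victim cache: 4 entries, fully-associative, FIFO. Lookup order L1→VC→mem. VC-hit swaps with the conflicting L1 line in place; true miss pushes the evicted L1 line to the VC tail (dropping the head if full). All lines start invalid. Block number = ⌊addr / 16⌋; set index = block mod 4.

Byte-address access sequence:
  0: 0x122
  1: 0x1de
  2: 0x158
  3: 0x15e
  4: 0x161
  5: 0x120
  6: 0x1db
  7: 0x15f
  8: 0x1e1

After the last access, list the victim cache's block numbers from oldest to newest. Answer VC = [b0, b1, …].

VC = [29, 22, 18]

#0 0x122→b18/s2 MISS; vc=[]
#1 0x1de→b29/s1 MISS; vc=[]
#2 0x158→b21/s1 MISS; vc=[29]
#3 0x15e→b21/s1 L1-HIT; vc=[29]
#4 0x161→b22/s2 MISS; vc=[29,18]
#5 0x120→b18/s2 VC-HIT; vc=[29,22]
#6 0x1db→b29/s1 VC-HIT; vc=[21,22]
#7 0x15f→b21/s1 VC-HIT; vc=[29,22]
#8 0x1e1→b30/s2 MISS; vc=[29,22,18]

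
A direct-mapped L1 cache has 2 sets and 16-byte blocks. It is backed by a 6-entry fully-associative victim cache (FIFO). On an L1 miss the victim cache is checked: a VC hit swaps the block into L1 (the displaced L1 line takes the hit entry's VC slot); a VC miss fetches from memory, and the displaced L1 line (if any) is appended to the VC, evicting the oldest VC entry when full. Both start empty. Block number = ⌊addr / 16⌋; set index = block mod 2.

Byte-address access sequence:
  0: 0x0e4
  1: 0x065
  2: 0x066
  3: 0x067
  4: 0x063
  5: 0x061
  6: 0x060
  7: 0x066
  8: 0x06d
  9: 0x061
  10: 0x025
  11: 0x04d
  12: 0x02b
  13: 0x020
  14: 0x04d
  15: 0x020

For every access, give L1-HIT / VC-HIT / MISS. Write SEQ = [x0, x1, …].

SEQ = [MISS, MISS, L1-HIT, L1-HIT, L1-HIT, L1-HIT, L1-HIT, L1-HIT, L1-HIT, L1-HIT, MISS, MISS, VC-HIT, L1-HIT, VC-HIT, VC-HIT]

#0 0xe4→b14/s0 MISS; vc=[]
#1 0x65→b6/s0 MISS; vc=[14]
#2 0x66→b6/s0 L1-HIT; vc=[14]
#3 0x67→b6/s0 L1-HIT; vc=[14]
#4 0x63→b6/s0 L1-HIT; vc=[14]
#5 0x61→b6/s0 L1-HIT; vc=[14]
#6 0x60→b6/s0 L1-HIT; vc=[14]
#7 0x66→b6/s0 L1-HIT; vc=[14]
#8 0x6d→b6/s0 L1-HIT; vc=[14]
#9 0x61→b6/s0 L1-HIT; vc=[14]
#10 0x25→b2/s0 MISS; vc=[14,6]
#11 0x4d→b4/s0 MISS; vc=[14,6,2]
#12 0x2b→b2/s0 VC-HIT; vc=[14,6,4]
#13 0x20→b2/s0 L1-HIT; vc=[14,6,4]
#14 0x4d→b4/s0 VC-HIT; vc=[14,6,2]
#15 0x20→b2/s0 VC-HIT; vc=[14,6,4]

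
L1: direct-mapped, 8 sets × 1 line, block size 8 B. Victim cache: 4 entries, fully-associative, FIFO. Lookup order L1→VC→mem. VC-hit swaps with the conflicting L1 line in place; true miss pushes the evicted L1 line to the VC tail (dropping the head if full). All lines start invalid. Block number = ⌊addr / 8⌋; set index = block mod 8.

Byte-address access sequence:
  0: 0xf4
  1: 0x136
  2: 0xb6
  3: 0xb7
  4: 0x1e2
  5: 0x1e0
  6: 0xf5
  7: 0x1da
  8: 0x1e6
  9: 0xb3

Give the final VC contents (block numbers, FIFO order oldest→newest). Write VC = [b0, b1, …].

0: 0xf4 (blk 30, set 6) → MISS  vc=[]
1: 0x136 (blk 38, set 6) → MISS  vc=[30]
2: 0xb6 (blk 22, set 6) → MISS  vc=[30, 38]
3: 0xb7 (blk 22, set 6) → L1-HIT  vc=[30, 38]
4: 0x1e2 (blk 60, set 4) → MISS  vc=[30, 38]
5: 0x1e0 (blk 60, set 4) → L1-HIT  vc=[30, 38]
6: 0xf5 (blk 30, set 6) → VC-HIT  vc=[22, 38]
7: 0x1da (blk 59, set 3) → MISS  vc=[22, 38]
8: 0x1e6 (blk 60, set 4) → L1-HIT  vc=[22, 38]
9: 0xb3 (blk 22, set 6) → VC-HIT  vc=[30, 38]

VC = [30, 38]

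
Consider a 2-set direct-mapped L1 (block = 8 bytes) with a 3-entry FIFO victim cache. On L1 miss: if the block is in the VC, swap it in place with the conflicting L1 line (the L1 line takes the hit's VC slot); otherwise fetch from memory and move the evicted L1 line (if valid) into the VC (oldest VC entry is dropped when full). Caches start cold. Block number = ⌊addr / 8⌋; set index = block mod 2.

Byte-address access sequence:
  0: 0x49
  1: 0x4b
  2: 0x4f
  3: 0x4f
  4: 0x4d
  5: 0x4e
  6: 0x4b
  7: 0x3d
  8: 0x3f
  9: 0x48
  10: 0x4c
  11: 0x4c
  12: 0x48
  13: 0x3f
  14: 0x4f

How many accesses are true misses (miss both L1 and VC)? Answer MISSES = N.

MISSES = 2

0: 0x49 (blk 9, set 1) → MISS  vc=[]
1: 0x4b (blk 9, set 1) → L1-HIT  vc=[]
2: 0x4f (blk 9, set 1) → L1-HIT  vc=[]
3: 0x4f (blk 9, set 1) → L1-HIT  vc=[]
4: 0x4d (blk 9, set 1) → L1-HIT  vc=[]
5: 0x4e (blk 9, set 1) → L1-HIT  vc=[]
6: 0x4b (blk 9, set 1) → L1-HIT  vc=[]
7: 0x3d (blk 7, set 1) → MISS  vc=[9]
8: 0x3f (blk 7, set 1) → L1-HIT  vc=[9]
9: 0x48 (blk 9, set 1) → VC-HIT  vc=[7]
10: 0x4c (blk 9, set 1) → L1-HIT  vc=[7]
11: 0x4c (blk 9, set 1) → L1-HIT  vc=[7]
12: 0x48 (blk 9, set 1) → L1-HIT  vc=[7]
13: 0x3f (blk 7, set 1) → VC-HIT  vc=[9]
14: 0x4f (blk 9, set 1) → VC-HIT  vc=[7]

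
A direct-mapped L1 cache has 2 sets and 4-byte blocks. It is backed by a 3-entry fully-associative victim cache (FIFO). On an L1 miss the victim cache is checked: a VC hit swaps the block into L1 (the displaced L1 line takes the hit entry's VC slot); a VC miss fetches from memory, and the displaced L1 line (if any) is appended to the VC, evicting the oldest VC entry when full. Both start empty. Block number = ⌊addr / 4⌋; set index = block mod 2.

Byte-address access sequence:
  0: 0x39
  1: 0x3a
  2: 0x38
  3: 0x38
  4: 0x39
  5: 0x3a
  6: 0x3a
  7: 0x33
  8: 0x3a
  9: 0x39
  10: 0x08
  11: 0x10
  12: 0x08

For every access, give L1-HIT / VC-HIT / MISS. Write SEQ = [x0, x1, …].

SEQ = [MISS, L1-HIT, L1-HIT, L1-HIT, L1-HIT, L1-HIT, L1-HIT, MISS, VC-HIT, L1-HIT, MISS, MISS, VC-HIT]

#0 0x39→b14/s0 MISS; vc=[]
#1 0x3a→b14/s0 L1-HIT; vc=[]
#2 0x38→b14/s0 L1-HIT; vc=[]
#3 0x38→b14/s0 L1-HIT; vc=[]
#4 0x39→b14/s0 L1-HIT; vc=[]
#5 0x3a→b14/s0 L1-HIT; vc=[]
#6 0x3a→b14/s0 L1-HIT; vc=[]
#7 0x33→b12/s0 MISS; vc=[14]
#8 0x3a→b14/s0 VC-HIT; vc=[12]
#9 0x39→b14/s0 L1-HIT; vc=[12]
#10 0x8→b2/s0 MISS; vc=[12,14]
#11 0x10→b4/s0 MISS; vc=[12,14,2]
#12 0x8→b2/s0 VC-HIT; vc=[12,14,4]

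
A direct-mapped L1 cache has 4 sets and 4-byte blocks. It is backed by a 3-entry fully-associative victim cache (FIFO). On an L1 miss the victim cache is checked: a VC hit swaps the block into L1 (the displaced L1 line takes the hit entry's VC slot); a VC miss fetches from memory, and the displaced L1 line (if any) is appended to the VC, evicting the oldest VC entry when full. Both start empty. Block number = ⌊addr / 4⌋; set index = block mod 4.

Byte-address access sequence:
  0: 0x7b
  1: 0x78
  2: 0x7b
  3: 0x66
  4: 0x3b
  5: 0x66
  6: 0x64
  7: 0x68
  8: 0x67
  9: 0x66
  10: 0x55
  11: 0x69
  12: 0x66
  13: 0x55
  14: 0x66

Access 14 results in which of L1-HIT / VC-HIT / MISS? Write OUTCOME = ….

  [0] addr=0x7b blk=30 s=2: MISS | VC []
  [1] addr=0x78 blk=30 s=2: L1-HIT | VC []
  [2] addr=0x7b blk=30 s=2: L1-HIT | VC []
  [3] addr=0x66 blk=25 s=1: MISS | VC []
  [4] addr=0x3b blk=14 s=2: MISS | VC [30]
  [5] addr=0x66 blk=25 s=1: L1-HIT | VC [30]
  [6] addr=0x64 blk=25 s=1: L1-HIT | VC [30]
  [7] addr=0x68 blk=26 s=2: MISS | VC [30, 14]
  [8] addr=0x67 blk=25 s=1: L1-HIT | VC [30, 14]
  [9] addr=0x66 blk=25 s=1: L1-HIT | VC [30, 14]
  [10] addr=0x55 blk=21 s=1: MISS | VC [30, 14, 25]
  [11] addr=0x69 blk=26 s=2: L1-HIT | VC [30, 14, 25]
  [12] addr=0x66 blk=25 s=1: VC-HIT | VC [30, 14, 21]
  [13] addr=0x55 blk=21 s=1: VC-HIT | VC [30, 14, 25]
  [14] addr=0x66 blk=25 s=1: VC-HIT | VC [30, 14, 21]

OUTCOME = VC-HIT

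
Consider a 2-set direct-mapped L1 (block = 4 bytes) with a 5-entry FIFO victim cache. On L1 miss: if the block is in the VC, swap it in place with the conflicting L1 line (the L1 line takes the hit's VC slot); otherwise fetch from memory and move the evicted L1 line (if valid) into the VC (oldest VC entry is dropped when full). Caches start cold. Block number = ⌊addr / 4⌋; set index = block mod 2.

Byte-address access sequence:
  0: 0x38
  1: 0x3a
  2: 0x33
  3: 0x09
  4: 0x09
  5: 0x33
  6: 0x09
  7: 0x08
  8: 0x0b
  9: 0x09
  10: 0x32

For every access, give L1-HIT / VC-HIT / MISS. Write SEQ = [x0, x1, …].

  [0] addr=0x38 blk=14 s=0: MISS | VC []
  [1] addr=0x3a blk=14 s=0: L1-HIT | VC []
  [2] addr=0x33 blk=12 s=0: MISS | VC [14]
  [3] addr=0x9 blk=2 s=0: MISS | VC [14, 12]
  [4] addr=0x9 blk=2 s=0: L1-HIT | VC [14, 12]
  [5] addr=0x33 blk=12 s=0: VC-HIT | VC [14, 2]
  [6] addr=0x9 blk=2 s=0: VC-HIT | VC [14, 12]
  [7] addr=0x8 blk=2 s=0: L1-HIT | VC [14, 12]
  [8] addr=0xb blk=2 s=0: L1-HIT | VC [14, 12]
  [9] addr=0x9 blk=2 s=0: L1-HIT | VC [14, 12]
  [10] addr=0x32 blk=12 s=0: VC-HIT | VC [14, 2]

SEQ = [MISS, L1-HIT, MISS, MISS, L1-HIT, VC-HIT, VC-HIT, L1-HIT, L1-HIT, L1-HIT, VC-HIT]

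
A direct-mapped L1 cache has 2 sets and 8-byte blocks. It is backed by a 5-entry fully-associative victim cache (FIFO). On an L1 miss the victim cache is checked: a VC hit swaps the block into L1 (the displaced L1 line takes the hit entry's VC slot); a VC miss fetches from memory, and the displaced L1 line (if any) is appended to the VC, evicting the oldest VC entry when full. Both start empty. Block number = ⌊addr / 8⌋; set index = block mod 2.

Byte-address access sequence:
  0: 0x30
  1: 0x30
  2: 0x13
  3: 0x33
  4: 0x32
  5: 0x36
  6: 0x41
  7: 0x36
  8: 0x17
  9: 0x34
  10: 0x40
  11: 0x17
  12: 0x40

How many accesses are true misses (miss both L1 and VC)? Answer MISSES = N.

  [0] addr=0x30 blk=6 s=0: MISS | VC []
  [1] addr=0x30 blk=6 s=0: L1-HIT | VC []
  [2] addr=0x13 blk=2 s=0: MISS | VC [6]
  [3] addr=0x33 blk=6 s=0: VC-HIT | VC [2]
  [4] addr=0x32 blk=6 s=0: L1-HIT | VC [2]
  [5] addr=0x36 blk=6 s=0: L1-HIT | VC [2]
  [6] addr=0x41 blk=8 s=0: MISS | VC [2, 6]
  [7] addr=0x36 blk=6 s=0: VC-HIT | VC [2, 8]
  [8] addr=0x17 blk=2 s=0: VC-HIT | VC [6, 8]
  [9] addr=0x34 blk=6 s=0: VC-HIT | VC [2, 8]
  [10] addr=0x40 blk=8 s=0: VC-HIT | VC [2, 6]
  [11] addr=0x17 blk=2 s=0: VC-HIT | VC [8, 6]
  [12] addr=0x40 blk=8 s=0: VC-HIT | VC [2, 6]

MISSES = 3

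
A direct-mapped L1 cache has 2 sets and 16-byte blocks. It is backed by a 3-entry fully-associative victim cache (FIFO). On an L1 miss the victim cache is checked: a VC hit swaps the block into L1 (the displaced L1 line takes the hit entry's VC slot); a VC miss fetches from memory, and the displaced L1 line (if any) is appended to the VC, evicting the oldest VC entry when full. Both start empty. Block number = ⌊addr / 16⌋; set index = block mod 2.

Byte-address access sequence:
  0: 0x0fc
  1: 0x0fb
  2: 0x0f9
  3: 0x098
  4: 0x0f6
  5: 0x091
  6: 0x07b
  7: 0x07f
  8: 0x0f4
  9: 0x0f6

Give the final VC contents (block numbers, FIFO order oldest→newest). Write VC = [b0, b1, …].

VC = [7, 9]

0: 0xfc (blk 15, set 1) → MISS  vc=[]
1: 0xfb (blk 15, set 1) → L1-HIT  vc=[]
2: 0xf9 (blk 15, set 1) → L1-HIT  vc=[]
3: 0x98 (blk 9, set 1) → MISS  vc=[15]
4: 0xf6 (blk 15, set 1) → VC-HIT  vc=[9]
5: 0x91 (blk 9, set 1) → VC-HIT  vc=[15]
6: 0x7b (blk 7, set 1) → MISS  vc=[15, 9]
7: 0x7f (blk 7, set 1) → L1-HIT  vc=[15, 9]
8: 0xf4 (blk 15, set 1) → VC-HIT  vc=[7, 9]
9: 0xf6 (blk 15, set 1) → L1-HIT  vc=[7, 9]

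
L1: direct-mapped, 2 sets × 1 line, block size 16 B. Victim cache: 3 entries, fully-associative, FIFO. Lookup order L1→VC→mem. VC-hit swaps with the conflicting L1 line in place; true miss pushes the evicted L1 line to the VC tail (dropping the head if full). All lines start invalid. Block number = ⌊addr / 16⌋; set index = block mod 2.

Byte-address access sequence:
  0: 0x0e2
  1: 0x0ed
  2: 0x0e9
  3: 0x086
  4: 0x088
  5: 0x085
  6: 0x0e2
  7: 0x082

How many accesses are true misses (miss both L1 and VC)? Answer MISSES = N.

#0 0xe2→b14/s0 MISS; vc=[]
#1 0xed→b14/s0 L1-HIT; vc=[]
#2 0xe9→b14/s0 L1-HIT; vc=[]
#3 0x86→b8/s0 MISS; vc=[14]
#4 0x88→b8/s0 L1-HIT; vc=[14]
#5 0x85→b8/s0 L1-HIT; vc=[14]
#6 0xe2→b14/s0 VC-HIT; vc=[8]
#7 0x82→b8/s0 VC-HIT; vc=[14]

MISSES = 2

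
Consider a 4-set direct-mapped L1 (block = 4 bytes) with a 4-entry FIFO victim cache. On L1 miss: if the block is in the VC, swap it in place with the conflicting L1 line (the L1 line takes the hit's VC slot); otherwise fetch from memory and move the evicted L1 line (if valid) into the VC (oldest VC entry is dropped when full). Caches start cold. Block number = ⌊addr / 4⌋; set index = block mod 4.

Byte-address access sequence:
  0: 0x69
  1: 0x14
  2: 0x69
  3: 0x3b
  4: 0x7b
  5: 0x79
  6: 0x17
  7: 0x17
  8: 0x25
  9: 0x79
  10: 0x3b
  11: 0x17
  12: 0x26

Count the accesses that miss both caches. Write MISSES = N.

MISSES = 5

#0 0x69→b26/s2 MISS; vc=[]
#1 0x14→b5/s1 MISS; vc=[]
#2 0x69→b26/s2 L1-HIT; vc=[]
#3 0x3b→b14/s2 MISS; vc=[26]
#4 0x7b→b30/s2 MISS; vc=[26,14]
#5 0x79→b30/s2 L1-HIT; vc=[26,14]
#6 0x17→b5/s1 L1-HIT; vc=[26,14]
#7 0x17→b5/s1 L1-HIT; vc=[26,14]
#8 0x25→b9/s1 MISS; vc=[26,14,5]
#9 0x79→b30/s2 L1-HIT; vc=[26,14,5]
#10 0x3b→b14/s2 VC-HIT; vc=[26,30,5]
#11 0x17→b5/s1 VC-HIT; vc=[26,30,9]
#12 0x26→b9/s1 VC-HIT; vc=[26,30,5]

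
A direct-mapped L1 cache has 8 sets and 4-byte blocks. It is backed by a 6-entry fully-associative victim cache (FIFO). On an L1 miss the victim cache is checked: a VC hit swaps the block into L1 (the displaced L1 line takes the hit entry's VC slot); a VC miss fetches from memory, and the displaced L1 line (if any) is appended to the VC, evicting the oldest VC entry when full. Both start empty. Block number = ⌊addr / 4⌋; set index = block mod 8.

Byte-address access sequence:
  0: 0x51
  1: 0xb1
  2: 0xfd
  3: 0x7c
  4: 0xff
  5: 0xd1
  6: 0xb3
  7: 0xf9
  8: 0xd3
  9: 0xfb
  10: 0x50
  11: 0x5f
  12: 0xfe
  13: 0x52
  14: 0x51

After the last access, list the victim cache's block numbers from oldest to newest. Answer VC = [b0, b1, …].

0: 0x51 (blk 20, set 4) → MISS  vc=[]
1: 0xb1 (blk 44, set 4) → MISS  vc=[20]
2: 0xfd (blk 63, set 7) → MISS  vc=[20]
3: 0x7c (blk 31, set 7) → MISS  vc=[20, 63]
4: 0xff (blk 63, set 7) → VC-HIT  vc=[20, 31]
5: 0xd1 (blk 52, set 4) → MISS  vc=[20, 31, 44]
6: 0xb3 (blk 44, set 4) → VC-HIT  vc=[20, 31, 52]
7: 0xf9 (blk 62, set 6) → MISS  vc=[20, 31, 52]
8: 0xd3 (blk 52, set 4) → VC-HIT  vc=[20, 31, 44]
9: 0xfb (blk 62, set 6) → L1-HIT  vc=[20, 31, 44]
10: 0x50 (blk 20, set 4) → VC-HIT  vc=[52, 31, 44]
11: 0x5f (blk 23, set 7) → MISS  vc=[52, 31, 44, 63]
12: 0xfe (blk 63, set 7) → VC-HIT  vc=[52, 31, 44, 23]
13: 0x52 (blk 20, set 4) → L1-HIT  vc=[52, 31, 44, 23]
14: 0x51 (blk 20, set 4) → L1-HIT  vc=[52, 31, 44, 23]

VC = [52, 31, 44, 23]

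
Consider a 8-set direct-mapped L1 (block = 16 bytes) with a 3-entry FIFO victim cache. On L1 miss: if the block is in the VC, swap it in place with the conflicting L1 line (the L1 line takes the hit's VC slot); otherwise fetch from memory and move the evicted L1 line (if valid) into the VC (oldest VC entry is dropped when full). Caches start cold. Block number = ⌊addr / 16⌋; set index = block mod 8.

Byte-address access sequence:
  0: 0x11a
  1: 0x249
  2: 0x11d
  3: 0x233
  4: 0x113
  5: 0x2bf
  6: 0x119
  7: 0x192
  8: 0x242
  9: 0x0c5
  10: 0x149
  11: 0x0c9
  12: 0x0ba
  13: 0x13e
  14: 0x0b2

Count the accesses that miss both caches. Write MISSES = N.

0: 0x11a (blk 17, set 1) → MISS  vc=[]
1: 0x249 (blk 36, set 4) → MISS  vc=[]
2: 0x11d (blk 17, set 1) → L1-HIT  vc=[]
3: 0x233 (blk 35, set 3) → MISS  vc=[]
4: 0x113 (blk 17, set 1) → L1-HIT  vc=[]
5: 0x2bf (blk 43, set 3) → MISS  vc=[35]
6: 0x119 (blk 17, set 1) → L1-HIT  vc=[35]
7: 0x192 (blk 25, set 1) → MISS  vc=[35, 17]
8: 0x242 (blk 36, set 4) → L1-HIT  vc=[35, 17]
9: 0xc5 (blk 12, set 4) → MISS  vc=[35, 17, 36]
10: 0x149 (blk 20, set 4) → MISS  vc=[17, 36, 12]
11: 0xc9 (blk 12, set 4) → VC-HIT  vc=[17, 36, 20]
12: 0xba (blk 11, set 3) → MISS  vc=[36, 20, 43]
13: 0x13e (blk 19, set 3) → MISS  vc=[20, 43, 11]
14: 0xb2 (blk 11, set 3) → VC-HIT  vc=[20, 43, 19]

MISSES = 9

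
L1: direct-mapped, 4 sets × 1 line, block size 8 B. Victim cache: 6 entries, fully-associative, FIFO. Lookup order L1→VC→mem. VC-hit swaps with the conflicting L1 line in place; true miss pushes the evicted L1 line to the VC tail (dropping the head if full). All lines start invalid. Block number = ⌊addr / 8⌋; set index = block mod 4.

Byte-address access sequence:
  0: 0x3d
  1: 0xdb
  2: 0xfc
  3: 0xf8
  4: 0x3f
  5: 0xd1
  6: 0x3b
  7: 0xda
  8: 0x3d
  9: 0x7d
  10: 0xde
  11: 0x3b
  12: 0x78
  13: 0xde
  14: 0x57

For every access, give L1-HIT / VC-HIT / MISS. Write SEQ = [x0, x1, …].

  [0] addr=0x3d blk=7 s=3: MISS | VC []
  [1] addr=0xdb blk=27 s=3: MISS | VC [7]
  [2] addr=0xfc blk=31 s=3: MISS | VC [7, 27]
  [3] addr=0xf8 blk=31 s=3: L1-HIT | VC [7, 27]
  [4] addr=0x3f blk=7 s=3: VC-HIT | VC [31, 27]
  [5] addr=0xd1 blk=26 s=2: MISS | VC [31, 27]
  [6] addr=0x3b blk=7 s=3: L1-HIT | VC [31, 27]
  [7] addr=0xda blk=27 s=3: VC-HIT | VC [31, 7]
  [8] addr=0x3d blk=7 s=3: VC-HIT | VC [31, 27]
  [9] addr=0x7d blk=15 s=3: MISS | VC [31, 27, 7]
  [10] addr=0xde blk=27 s=3: VC-HIT | VC [31, 15, 7]
  [11] addr=0x3b blk=7 s=3: VC-HIT | VC [31, 15, 27]
  [12] addr=0x78 blk=15 s=3: VC-HIT | VC [31, 7, 27]
  [13] addr=0xde blk=27 s=3: VC-HIT | VC [31, 7, 15]
  [14] addr=0x57 blk=10 s=2: MISS | VC [31, 7, 15, 26]

SEQ = [MISS, MISS, MISS, L1-HIT, VC-HIT, MISS, L1-HIT, VC-HIT, VC-HIT, MISS, VC-HIT, VC-HIT, VC-HIT, VC-HIT, MISS]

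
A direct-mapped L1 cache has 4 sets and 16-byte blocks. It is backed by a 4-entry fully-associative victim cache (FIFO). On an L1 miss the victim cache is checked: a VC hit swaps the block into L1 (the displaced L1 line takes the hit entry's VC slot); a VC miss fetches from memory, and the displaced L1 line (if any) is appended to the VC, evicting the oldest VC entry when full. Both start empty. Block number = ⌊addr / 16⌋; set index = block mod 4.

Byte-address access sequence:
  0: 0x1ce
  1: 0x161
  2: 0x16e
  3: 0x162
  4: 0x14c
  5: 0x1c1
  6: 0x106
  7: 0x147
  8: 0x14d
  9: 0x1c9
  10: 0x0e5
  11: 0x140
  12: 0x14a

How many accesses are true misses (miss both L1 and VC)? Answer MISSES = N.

#0 0x1ce→b28/s0 MISS; vc=[]
#1 0x161→b22/s2 MISS; vc=[]
#2 0x16e→b22/s2 L1-HIT; vc=[]
#3 0x162→b22/s2 L1-HIT; vc=[]
#4 0x14c→b20/s0 MISS; vc=[28]
#5 0x1c1→b28/s0 VC-HIT; vc=[20]
#6 0x106→b16/s0 MISS; vc=[20,28]
#7 0x147→b20/s0 VC-HIT; vc=[16,28]
#8 0x14d→b20/s0 L1-HIT; vc=[16,28]
#9 0x1c9→b28/s0 VC-HIT; vc=[16,20]
#10 0xe5→b14/s2 MISS; vc=[16,20,22]
#11 0x140→b20/s0 VC-HIT; vc=[16,28,22]
#12 0x14a→b20/s0 L1-HIT; vc=[16,28,22]

MISSES = 5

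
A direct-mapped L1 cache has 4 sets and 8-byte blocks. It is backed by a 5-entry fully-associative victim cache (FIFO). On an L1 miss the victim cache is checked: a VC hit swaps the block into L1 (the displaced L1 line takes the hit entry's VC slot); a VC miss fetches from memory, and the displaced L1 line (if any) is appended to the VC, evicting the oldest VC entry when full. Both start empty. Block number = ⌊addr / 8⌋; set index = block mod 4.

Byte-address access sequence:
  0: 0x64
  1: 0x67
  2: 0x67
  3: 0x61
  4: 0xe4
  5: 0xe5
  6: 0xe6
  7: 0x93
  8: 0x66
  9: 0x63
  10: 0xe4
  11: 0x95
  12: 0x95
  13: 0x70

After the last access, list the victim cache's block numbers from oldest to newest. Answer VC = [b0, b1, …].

  [0] addr=0x64 blk=12 s=0: MISS | VC []
  [1] addr=0x67 blk=12 s=0: L1-HIT | VC []
  [2] addr=0x67 blk=12 s=0: L1-HIT | VC []
  [3] addr=0x61 blk=12 s=0: L1-HIT | VC []
  [4] addr=0xe4 blk=28 s=0: MISS | VC [12]
  [5] addr=0xe5 blk=28 s=0: L1-HIT | VC [12]
  [6] addr=0xe6 blk=28 s=0: L1-HIT | VC [12]
  [7] addr=0x93 blk=18 s=2: MISS | VC [12]
  [8] addr=0x66 blk=12 s=0: VC-HIT | VC [28]
  [9] addr=0x63 blk=12 s=0: L1-HIT | VC [28]
  [10] addr=0xe4 blk=28 s=0: VC-HIT | VC [12]
  [11] addr=0x95 blk=18 s=2: L1-HIT | VC [12]
  [12] addr=0x95 blk=18 s=2: L1-HIT | VC [12]
  [13] addr=0x70 blk=14 s=2: MISS | VC [12, 18]

VC = [12, 18]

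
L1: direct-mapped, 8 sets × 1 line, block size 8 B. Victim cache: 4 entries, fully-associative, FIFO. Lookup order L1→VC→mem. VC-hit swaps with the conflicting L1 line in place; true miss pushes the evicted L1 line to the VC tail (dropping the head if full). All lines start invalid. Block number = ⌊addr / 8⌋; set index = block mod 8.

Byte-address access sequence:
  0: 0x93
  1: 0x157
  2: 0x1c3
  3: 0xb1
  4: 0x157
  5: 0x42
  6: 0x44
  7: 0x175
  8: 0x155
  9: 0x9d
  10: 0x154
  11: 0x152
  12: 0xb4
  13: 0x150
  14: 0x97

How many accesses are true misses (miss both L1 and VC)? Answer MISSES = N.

MISSES = 7

  [0] addr=0x93 blk=18 s=2: MISS | VC []
  [1] addr=0x157 blk=42 s=2: MISS | VC [18]
  [2] addr=0x1c3 blk=56 s=0: MISS | VC [18]
  [3] addr=0xb1 blk=22 s=6: MISS | VC [18]
  [4] addr=0x157 blk=42 s=2: L1-HIT | VC [18]
  [5] addr=0x42 blk=8 s=0: MISS | VC [18, 56]
  [6] addr=0x44 blk=8 s=0: L1-HIT | VC [18, 56]
  [7] addr=0x175 blk=46 s=6: MISS | VC [18, 56, 22]
  [8] addr=0x155 blk=42 s=2: L1-HIT | VC [18, 56, 22]
  [9] addr=0x9d blk=19 s=3: MISS | VC [18, 56, 22]
  [10] addr=0x154 blk=42 s=2: L1-HIT | VC [18, 56, 22]
  [11] addr=0x152 blk=42 s=2: L1-HIT | VC [18, 56, 22]
  [12] addr=0xb4 blk=22 s=6: VC-HIT | VC [18, 56, 46]
  [13] addr=0x150 blk=42 s=2: L1-HIT | VC [18, 56, 46]
  [14] addr=0x97 blk=18 s=2: VC-HIT | VC [42, 56, 46]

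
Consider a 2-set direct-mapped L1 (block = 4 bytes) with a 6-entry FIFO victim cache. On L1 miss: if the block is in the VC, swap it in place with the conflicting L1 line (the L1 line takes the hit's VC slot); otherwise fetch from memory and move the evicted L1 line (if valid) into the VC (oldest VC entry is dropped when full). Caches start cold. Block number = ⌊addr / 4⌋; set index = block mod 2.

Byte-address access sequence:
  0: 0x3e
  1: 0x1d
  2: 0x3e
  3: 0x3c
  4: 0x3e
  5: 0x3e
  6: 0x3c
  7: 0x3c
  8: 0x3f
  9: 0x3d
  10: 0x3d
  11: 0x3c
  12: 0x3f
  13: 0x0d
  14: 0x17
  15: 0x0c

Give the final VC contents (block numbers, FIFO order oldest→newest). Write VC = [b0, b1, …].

#0 0x3e→b15/s1 MISS; vc=[]
#1 0x1d→b7/s1 MISS; vc=[15]
#2 0x3e→b15/s1 VC-HIT; vc=[7]
#3 0x3c→b15/s1 L1-HIT; vc=[7]
#4 0x3e→b15/s1 L1-HIT; vc=[7]
#5 0x3e→b15/s1 L1-HIT; vc=[7]
#6 0x3c→b15/s1 L1-HIT; vc=[7]
#7 0x3c→b15/s1 L1-HIT; vc=[7]
#8 0x3f→b15/s1 L1-HIT; vc=[7]
#9 0x3d→b15/s1 L1-HIT; vc=[7]
#10 0x3d→b15/s1 L1-HIT; vc=[7]
#11 0x3c→b15/s1 L1-HIT; vc=[7]
#12 0x3f→b15/s1 L1-HIT; vc=[7]
#13 0xd→b3/s1 MISS; vc=[7,15]
#14 0x17→b5/s1 MISS; vc=[7,15,3]
#15 0xc→b3/s1 VC-HIT; vc=[7,15,5]

VC = [7, 15, 5]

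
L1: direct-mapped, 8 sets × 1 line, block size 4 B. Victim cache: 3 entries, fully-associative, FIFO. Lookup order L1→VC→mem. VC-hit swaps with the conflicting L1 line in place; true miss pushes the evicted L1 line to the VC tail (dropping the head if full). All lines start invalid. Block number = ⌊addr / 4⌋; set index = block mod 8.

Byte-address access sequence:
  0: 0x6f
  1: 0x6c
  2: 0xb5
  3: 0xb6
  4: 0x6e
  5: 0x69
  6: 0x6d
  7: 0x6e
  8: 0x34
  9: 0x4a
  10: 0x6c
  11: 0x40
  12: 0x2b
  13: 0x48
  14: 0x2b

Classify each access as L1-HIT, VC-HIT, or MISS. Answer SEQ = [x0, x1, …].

0: 0x6f (blk 27, set 3) → MISS  vc=[]
1: 0x6c (blk 27, set 3) → L1-HIT  vc=[]
2: 0xb5 (blk 45, set 5) → MISS  vc=[]
3: 0xb6 (blk 45, set 5) → L1-HIT  vc=[]
4: 0x6e (blk 27, set 3) → L1-HIT  vc=[]
5: 0x69 (blk 26, set 2) → MISS  vc=[]
6: 0x6d (blk 27, set 3) → L1-HIT  vc=[]
7: 0x6e (blk 27, set 3) → L1-HIT  vc=[]
8: 0x34 (blk 13, set 5) → MISS  vc=[45]
9: 0x4a (blk 18, set 2) → MISS  vc=[45, 26]
10: 0x6c (blk 27, set 3) → L1-HIT  vc=[45, 26]
11: 0x40 (blk 16, set 0) → MISS  vc=[45, 26]
12: 0x2b (blk 10, set 2) → MISS  vc=[45, 26, 18]
13: 0x48 (blk 18, set 2) → VC-HIT  vc=[45, 26, 10]
14: 0x2b (blk 10, set 2) → VC-HIT  vc=[45, 26, 18]

SEQ = [MISS, L1-HIT, MISS, L1-HIT, L1-HIT, MISS, L1-HIT, L1-HIT, MISS, MISS, L1-HIT, MISS, MISS, VC-HIT, VC-HIT]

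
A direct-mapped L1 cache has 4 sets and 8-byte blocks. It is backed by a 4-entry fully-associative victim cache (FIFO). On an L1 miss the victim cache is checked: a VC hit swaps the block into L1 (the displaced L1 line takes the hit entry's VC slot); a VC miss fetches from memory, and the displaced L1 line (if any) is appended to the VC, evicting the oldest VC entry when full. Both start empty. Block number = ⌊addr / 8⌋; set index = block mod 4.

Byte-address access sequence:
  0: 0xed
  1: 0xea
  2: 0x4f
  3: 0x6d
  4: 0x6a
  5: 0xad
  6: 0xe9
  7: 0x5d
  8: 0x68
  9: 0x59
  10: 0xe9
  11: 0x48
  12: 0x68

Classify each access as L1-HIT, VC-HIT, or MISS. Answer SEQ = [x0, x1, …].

SEQ = [MISS, L1-HIT, MISS, MISS, L1-HIT, MISS, VC-HIT, MISS, VC-HIT, L1-HIT, VC-HIT, VC-HIT, VC-HIT]

#0 0xed→b29/s1 MISS; vc=[]
#1 0xea→b29/s1 L1-HIT; vc=[]
#2 0x4f→b9/s1 MISS; vc=[29]
#3 0x6d→b13/s1 MISS; vc=[29,9]
#4 0x6a→b13/s1 L1-HIT; vc=[29,9]
#5 0xad→b21/s1 MISS; vc=[29,9,13]
#6 0xe9→b29/s1 VC-HIT; vc=[21,9,13]
#7 0x5d→b11/s3 MISS; vc=[21,9,13]
#8 0x68→b13/s1 VC-HIT; vc=[21,9,29]
#9 0x59→b11/s3 L1-HIT; vc=[21,9,29]
#10 0xe9→b29/s1 VC-HIT; vc=[21,9,13]
#11 0x48→b9/s1 VC-HIT; vc=[21,29,13]
#12 0x68→b13/s1 VC-HIT; vc=[21,29,9]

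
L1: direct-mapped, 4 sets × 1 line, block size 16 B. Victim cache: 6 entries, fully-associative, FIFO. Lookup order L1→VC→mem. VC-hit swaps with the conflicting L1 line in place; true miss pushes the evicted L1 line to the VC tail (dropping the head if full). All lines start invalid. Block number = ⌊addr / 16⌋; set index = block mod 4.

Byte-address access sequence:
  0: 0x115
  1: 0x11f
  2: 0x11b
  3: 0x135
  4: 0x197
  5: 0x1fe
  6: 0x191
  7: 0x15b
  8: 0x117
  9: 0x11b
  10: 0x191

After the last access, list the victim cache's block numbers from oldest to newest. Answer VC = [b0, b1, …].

VC = [21, 19, 17]

0: 0x115 (blk 17, set 1) → MISS  vc=[]
1: 0x11f (blk 17, set 1) → L1-HIT  vc=[]
2: 0x11b (blk 17, set 1) → L1-HIT  vc=[]
3: 0x135 (blk 19, set 3) → MISS  vc=[]
4: 0x197 (blk 25, set 1) → MISS  vc=[17]
5: 0x1fe (blk 31, set 3) → MISS  vc=[17, 19]
6: 0x191 (blk 25, set 1) → L1-HIT  vc=[17, 19]
7: 0x15b (blk 21, set 1) → MISS  vc=[17, 19, 25]
8: 0x117 (blk 17, set 1) → VC-HIT  vc=[21, 19, 25]
9: 0x11b (blk 17, set 1) → L1-HIT  vc=[21, 19, 25]
10: 0x191 (blk 25, set 1) → VC-HIT  vc=[21, 19, 17]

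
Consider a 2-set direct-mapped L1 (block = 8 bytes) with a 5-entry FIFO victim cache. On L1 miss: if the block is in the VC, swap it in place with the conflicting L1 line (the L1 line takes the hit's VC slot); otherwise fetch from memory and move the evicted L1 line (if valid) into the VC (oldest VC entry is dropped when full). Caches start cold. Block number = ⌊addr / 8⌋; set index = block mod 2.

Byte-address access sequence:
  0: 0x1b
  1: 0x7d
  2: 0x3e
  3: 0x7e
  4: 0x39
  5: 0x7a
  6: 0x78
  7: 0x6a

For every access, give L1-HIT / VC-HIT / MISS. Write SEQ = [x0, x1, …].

#0 0x1b→b3/s1 MISS; vc=[]
#1 0x7d→b15/s1 MISS; vc=[3]
#2 0x3e→b7/s1 MISS; vc=[3,15]
#3 0x7e→b15/s1 VC-HIT; vc=[3,7]
#4 0x39→b7/s1 VC-HIT; vc=[3,15]
#5 0x7a→b15/s1 VC-HIT; vc=[3,7]
#6 0x78→b15/s1 L1-HIT; vc=[3,7]
#7 0x6a→b13/s1 MISS; vc=[3,7,15]

SEQ = [MISS, MISS, MISS, VC-HIT, VC-HIT, VC-HIT, L1-HIT, MISS]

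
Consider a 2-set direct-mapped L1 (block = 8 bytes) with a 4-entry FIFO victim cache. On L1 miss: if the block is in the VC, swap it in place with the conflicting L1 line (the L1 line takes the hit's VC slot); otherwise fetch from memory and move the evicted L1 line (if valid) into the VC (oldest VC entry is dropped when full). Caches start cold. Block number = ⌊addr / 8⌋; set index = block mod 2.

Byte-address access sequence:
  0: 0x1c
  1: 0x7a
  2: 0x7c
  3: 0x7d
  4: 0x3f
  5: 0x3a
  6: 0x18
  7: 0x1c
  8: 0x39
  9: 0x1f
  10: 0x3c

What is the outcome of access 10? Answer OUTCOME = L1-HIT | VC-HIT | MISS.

OUTCOME = VC-HIT

#0 0x1c→b3/s1 MISS; vc=[]
#1 0x7a→b15/s1 MISS; vc=[3]
#2 0x7c→b15/s1 L1-HIT; vc=[3]
#3 0x7d→b15/s1 L1-HIT; vc=[3]
#4 0x3f→b7/s1 MISS; vc=[3,15]
#5 0x3a→b7/s1 L1-HIT; vc=[3,15]
#6 0x18→b3/s1 VC-HIT; vc=[7,15]
#7 0x1c→b3/s1 L1-HIT; vc=[7,15]
#8 0x39→b7/s1 VC-HIT; vc=[3,15]
#9 0x1f→b3/s1 VC-HIT; vc=[7,15]
#10 0x3c→b7/s1 VC-HIT; vc=[3,15]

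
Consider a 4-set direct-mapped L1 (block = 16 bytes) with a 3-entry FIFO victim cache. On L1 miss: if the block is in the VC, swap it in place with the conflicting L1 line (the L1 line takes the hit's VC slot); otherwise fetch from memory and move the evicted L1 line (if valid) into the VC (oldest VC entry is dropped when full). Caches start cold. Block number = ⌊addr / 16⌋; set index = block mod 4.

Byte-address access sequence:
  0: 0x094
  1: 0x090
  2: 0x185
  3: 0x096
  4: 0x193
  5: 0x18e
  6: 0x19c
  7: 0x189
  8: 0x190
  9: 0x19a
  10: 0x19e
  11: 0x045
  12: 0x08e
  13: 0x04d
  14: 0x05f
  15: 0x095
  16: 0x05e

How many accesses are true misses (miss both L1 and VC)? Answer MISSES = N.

  [0] addr=0x94 blk=9 s=1: MISS | VC []
  [1] addr=0x90 blk=9 s=1: L1-HIT | VC []
  [2] addr=0x185 blk=24 s=0: MISS | VC []
  [3] addr=0x96 blk=9 s=1: L1-HIT | VC []
  [4] addr=0x193 blk=25 s=1: MISS | VC [9]
  [5] addr=0x18e blk=24 s=0: L1-HIT | VC [9]
  [6] addr=0x19c blk=25 s=1: L1-HIT | VC [9]
  [7] addr=0x189 blk=24 s=0: L1-HIT | VC [9]
  [8] addr=0x190 blk=25 s=1: L1-HIT | VC [9]
  [9] addr=0x19a blk=25 s=1: L1-HIT | VC [9]
  [10] addr=0x19e blk=25 s=1: L1-HIT | VC [9]
  [11] addr=0x45 blk=4 s=0: MISS | VC [9, 24]
  [12] addr=0x8e blk=8 s=0: MISS | VC [9, 24, 4]
  [13] addr=0x4d blk=4 s=0: VC-HIT | VC [9, 24, 8]
  [14] addr=0x5f blk=5 s=1: MISS | VC [24, 8, 25]
  [15] addr=0x95 blk=9 s=1: MISS | VC [8, 25, 5]
  [16] addr=0x5e blk=5 s=1: VC-HIT | VC [8, 25, 9]

MISSES = 7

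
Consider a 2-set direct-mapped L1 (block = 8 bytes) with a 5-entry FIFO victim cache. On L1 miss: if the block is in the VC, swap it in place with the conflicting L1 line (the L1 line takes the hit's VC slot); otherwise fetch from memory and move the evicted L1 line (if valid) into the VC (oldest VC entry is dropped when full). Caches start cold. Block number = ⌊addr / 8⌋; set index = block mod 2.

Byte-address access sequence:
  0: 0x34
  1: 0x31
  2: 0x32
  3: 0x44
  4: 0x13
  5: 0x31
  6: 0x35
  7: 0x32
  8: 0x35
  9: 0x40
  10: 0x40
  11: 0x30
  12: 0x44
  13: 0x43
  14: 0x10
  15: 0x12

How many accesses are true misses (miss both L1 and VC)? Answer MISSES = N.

MISSES = 3

#0 0x34→b6/s0 MISS; vc=[]
#1 0x31→b6/s0 L1-HIT; vc=[]
#2 0x32→b6/s0 L1-HIT; vc=[]
#3 0x44→b8/s0 MISS; vc=[6]
#4 0x13→b2/s0 MISS; vc=[6,8]
#5 0x31→b6/s0 VC-HIT; vc=[2,8]
#6 0x35→b6/s0 L1-HIT; vc=[2,8]
#7 0x32→b6/s0 L1-HIT; vc=[2,8]
#8 0x35→b6/s0 L1-HIT; vc=[2,8]
#9 0x40→b8/s0 VC-HIT; vc=[2,6]
#10 0x40→b8/s0 L1-HIT; vc=[2,6]
#11 0x30→b6/s0 VC-HIT; vc=[2,8]
#12 0x44→b8/s0 VC-HIT; vc=[2,6]
#13 0x43→b8/s0 L1-HIT; vc=[2,6]
#14 0x10→b2/s0 VC-HIT; vc=[8,6]
#15 0x12→b2/s0 L1-HIT; vc=[8,6]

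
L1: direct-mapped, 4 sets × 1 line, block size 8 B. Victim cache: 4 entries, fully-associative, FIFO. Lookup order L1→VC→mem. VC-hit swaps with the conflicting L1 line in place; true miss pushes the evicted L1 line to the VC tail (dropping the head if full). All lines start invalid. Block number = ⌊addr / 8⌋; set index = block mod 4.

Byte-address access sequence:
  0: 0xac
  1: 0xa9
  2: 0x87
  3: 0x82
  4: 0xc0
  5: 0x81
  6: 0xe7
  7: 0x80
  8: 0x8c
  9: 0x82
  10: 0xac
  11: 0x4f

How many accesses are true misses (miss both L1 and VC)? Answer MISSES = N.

MISSES = 6

  [0] addr=0xac blk=21 s=1: MISS | VC []
  [1] addr=0xa9 blk=21 s=1: L1-HIT | VC []
  [2] addr=0x87 blk=16 s=0: MISS | VC []
  [3] addr=0x82 blk=16 s=0: L1-HIT | VC []
  [4] addr=0xc0 blk=24 s=0: MISS | VC [16]
  [5] addr=0x81 blk=16 s=0: VC-HIT | VC [24]
  [6] addr=0xe7 blk=28 s=0: MISS | VC [24, 16]
  [7] addr=0x80 blk=16 s=0: VC-HIT | VC [24, 28]
  [8] addr=0x8c blk=17 s=1: MISS | VC [24, 28, 21]
  [9] addr=0x82 blk=16 s=0: L1-HIT | VC [24, 28, 21]
  [10] addr=0xac blk=21 s=1: VC-HIT | VC [24, 28, 17]
  [11] addr=0x4f blk=9 s=1: MISS | VC [24, 28, 17, 21]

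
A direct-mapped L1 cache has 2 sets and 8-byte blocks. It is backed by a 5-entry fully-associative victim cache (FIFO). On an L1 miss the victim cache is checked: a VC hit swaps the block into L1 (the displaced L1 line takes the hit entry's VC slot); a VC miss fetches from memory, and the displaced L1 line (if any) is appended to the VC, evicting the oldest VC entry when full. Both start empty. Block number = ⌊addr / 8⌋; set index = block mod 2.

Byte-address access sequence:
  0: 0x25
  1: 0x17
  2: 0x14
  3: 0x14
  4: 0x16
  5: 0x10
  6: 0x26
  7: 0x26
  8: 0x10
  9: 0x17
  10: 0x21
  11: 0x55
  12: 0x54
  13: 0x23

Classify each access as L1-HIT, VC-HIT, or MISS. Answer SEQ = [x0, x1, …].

SEQ = [MISS, MISS, L1-HIT, L1-HIT, L1-HIT, L1-HIT, VC-HIT, L1-HIT, VC-HIT, L1-HIT, VC-HIT, MISS, L1-HIT, VC-HIT]

#0 0x25→b4/s0 MISS; vc=[]
#1 0x17→b2/s0 MISS; vc=[4]
#2 0x14→b2/s0 L1-HIT; vc=[4]
#3 0x14→b2/s0 L1-HIT; vc=[4]
#4 0x16→b2/s0 L1-HIT; vc=[4]
#5 0x10→b2/s0 L1-HIT; vc=[4]
#6 0x26→b4/s0 VC-HIT; vc=[2]
#7 0x26→b4/s0 L1-HIT; vc=[2]
#8 0x10→b2/s0 VC-HIT; vc=[4]
#9 0x17→b2/s0 L1-HIT; vc=[4]
#10 0x21→b4/s0 VC-HIT; vc=[2]
#11 0x55→b10/s0 MISS; vc=[2,4]
#12 0x54→b10/s0 L1-HIT; vc=[2,4]
#13 0x23→b4/s0 VC-HIT; vc=[2,10]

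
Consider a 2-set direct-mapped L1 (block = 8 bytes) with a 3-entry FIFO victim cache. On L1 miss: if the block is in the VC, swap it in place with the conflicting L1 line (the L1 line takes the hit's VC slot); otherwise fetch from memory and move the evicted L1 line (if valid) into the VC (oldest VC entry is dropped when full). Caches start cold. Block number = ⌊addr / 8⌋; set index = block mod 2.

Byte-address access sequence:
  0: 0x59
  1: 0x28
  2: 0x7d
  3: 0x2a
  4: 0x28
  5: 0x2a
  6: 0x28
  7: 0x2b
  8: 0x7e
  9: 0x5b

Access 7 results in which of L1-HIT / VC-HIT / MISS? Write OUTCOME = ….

0: 0x59 (blk 11, set 1) → MISS  vc=[]
1: 0x28 (blk 5, set 1) → MISS  vc=[11]
2: 0x7d (blk 15, set 1) → MISS  vc=[11, 5]
3: 0x2a (blk 5, set 1) → VC-HIT  vc=[11, 15]
4: 0x28 (blk 5, set 1) → L1-HIT  vc=[11, 15]
5: 0x2a (blk 5, set 1) → L1-HIT  vc=[11, 15]
6: 0x28 (blk 5, set 1) → L1-HIT  vc=[11, 15]
7: 0x2b (blk 5, set 1) → L1-HIT  vc=[11, 15]
8: 0x7e (blk 15, set 1) → VC-HIT  vc=[11, 5]
9: 0x5b (blk 11, set 1) → VC-HIT  vc=[15, 5]

OUTCOME = L1-HIT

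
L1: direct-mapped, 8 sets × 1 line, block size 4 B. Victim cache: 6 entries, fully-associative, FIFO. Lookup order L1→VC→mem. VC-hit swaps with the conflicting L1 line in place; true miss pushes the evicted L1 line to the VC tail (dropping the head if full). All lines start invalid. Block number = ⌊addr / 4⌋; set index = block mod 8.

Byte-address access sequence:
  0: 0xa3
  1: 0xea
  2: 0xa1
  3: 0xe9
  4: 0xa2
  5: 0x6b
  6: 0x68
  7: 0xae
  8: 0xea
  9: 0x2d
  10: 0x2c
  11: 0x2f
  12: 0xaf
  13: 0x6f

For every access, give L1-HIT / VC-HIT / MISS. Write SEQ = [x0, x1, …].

SEQ = [MISS, MISS, L1-HIT, L1-HIT, L1-HIT, MISS, L1-HIT, MISS, VC-HIT, MISS, L1-HIT, L1-HIT, VC-HIT, MISS]

#0 0xa3→b40/s0 MISS; vc=[]
#1 0xea→b58/s2 MISS; vc=[]
#2 0xa1→b40/s0 L1-HIT; vc=[]
#3 0xe9→b58/s2 L1-HIT; vc=[]
#4 0xa2→b40/s0 L1-HIT; vc=[]
#5 0x6b→b26/s2 MISS; vc=[58]
#6 0x68→b26/s2 L1-HIT; vc=[58]
#7 0xae→b43/s3 MISS; vc=[58]
#8 0xea→b58/s2 VC-HIT; vc=[26]
#9 0x2d→b11/s3 MISS; vc=[26,43]
#10 0x2c→b11/s3 L1-HIT; vc=[26,43]
#11 0x2f→b11/s3 L1-HIT; vc=[26,43]
#12 0xaf→b43/s3 VC-HIT; vc=[26,11]
#13 0x6f→b27/s3 MISS; vc=[26,11,43]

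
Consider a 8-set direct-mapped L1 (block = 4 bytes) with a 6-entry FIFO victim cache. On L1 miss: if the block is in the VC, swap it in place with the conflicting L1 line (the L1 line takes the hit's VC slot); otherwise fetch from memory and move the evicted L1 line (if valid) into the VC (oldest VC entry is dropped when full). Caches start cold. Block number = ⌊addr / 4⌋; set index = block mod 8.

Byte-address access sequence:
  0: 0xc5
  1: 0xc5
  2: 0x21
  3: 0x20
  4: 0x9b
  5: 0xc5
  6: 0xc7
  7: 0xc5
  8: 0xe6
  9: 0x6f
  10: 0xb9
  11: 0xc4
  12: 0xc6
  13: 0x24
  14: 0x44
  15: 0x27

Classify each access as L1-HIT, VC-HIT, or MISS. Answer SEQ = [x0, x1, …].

#0 0xc5→b49/s1 MISS; vc=[]
#1 0xc5→b49/s1 L1-HIT; vc=[]
#2 0x21→b8/s0 MISS; vc=[]
#3 0x20→b8/s0 L1-HIT; vc=[]
#4 0x9b→b38/s6 MISS; vc=[]
#5 0xc5→b49/s1 L1-HIT; vc=[]
#6 0xc7→b49/s1 L1-HIT; vc=[]
#7 0xc5→b49/s1 L1-HIT; vc=[]
#8 0xe6→b57/s1 MISS; vc=[49]
#9 0x6f→b27/s3 MISS; vc=[49]
#10 0xb9→b46/s6 MISS; vc=[49,38]
#11 0xc4→b49/s1 VC-HIT; vc=[57,38]
#12 0xc6→b49/s1 L1-HIT; vc=[57,38]
#13 0x24→b9/s1 MISS; vc=[57,38,49]
#14 0x44→b17/s1 MISS; vc=[57,38,49,9]
#15 0x27→b9/s1 VC-HIT; vc=[57,38,49,17]

SEQ = [MISS, L1-HIT, MISS, L1-HIT, MISS, L1-HIT, L1-HIT, L1-HIT, MISS, MISS, MISS, VC-HIT, L1-HIT, MISS, MISS, VC-HIT]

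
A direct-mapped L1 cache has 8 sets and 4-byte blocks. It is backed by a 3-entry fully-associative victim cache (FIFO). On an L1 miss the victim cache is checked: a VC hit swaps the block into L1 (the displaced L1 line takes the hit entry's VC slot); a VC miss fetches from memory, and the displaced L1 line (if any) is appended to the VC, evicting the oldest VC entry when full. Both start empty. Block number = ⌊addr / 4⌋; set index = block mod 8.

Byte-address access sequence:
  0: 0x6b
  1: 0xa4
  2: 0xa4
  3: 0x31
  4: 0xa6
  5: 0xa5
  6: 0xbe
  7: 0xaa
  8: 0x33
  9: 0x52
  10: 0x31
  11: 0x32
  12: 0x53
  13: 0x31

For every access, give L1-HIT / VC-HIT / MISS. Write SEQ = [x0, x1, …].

  [0] addr=0x6b blk=26 s=2: MISS | VC []
  [1] addr=0xa4 blk=41 s=1: MISS | VC []
  [2] addr=0xa4 blk=41 s=1: L1-HIT | VC []
  [3] addr=0x31 blk=12 s=4: MISS | VC []
  [4] addr=0xa6 blk=41 s=1: L1-HIT | VC []
  [5] addr=0xa5 blk=41 s=1: L1-HIT | VC []
  [6] addr=0xbe blk=47 s=7: MISS | VC []
  [7] addr=0xaa blk=42 s=2: MISS | VC [26]
  [8] addr=0x33 blk=12 s=4: L1-HIT | VC [26]
  [9] addr=0x52 blk=20 s=4: MISS | VC [26, 12]
  [10] addr=0x31 blk=12 s=4: VC-HIT | VC [26, 20]
  [11] addr=0x32 blk=12 s=4: L1-HIT | VC [26, 20]
  [12] addr=0x53 blk=20 s=4: VC-HIT | VC [26, 12]
  [13] addr=0x31 blk=12 s=4: VC-HIT | VC [26, 20]

SEQ = [MISS, MISS, L1-HIT, MISS, L1-HIT, L1-HIT, MISS, MISS, L1-HIT, MISS, VC-HIT, L1-HIT, VC-HIT, VC-HIT]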